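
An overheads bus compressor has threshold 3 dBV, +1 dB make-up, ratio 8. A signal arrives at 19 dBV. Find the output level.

6 dBV

Overshoot: 19 − 3 = 16 dB.
8:1 compression reduces that to 16/8 = 2 dB over.
So the level is 3 + 2 = 5 dBV; make-up adds 1 dB, giving 6 dBV.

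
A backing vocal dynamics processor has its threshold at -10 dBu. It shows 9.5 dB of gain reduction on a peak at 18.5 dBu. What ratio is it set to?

1.5:1

Input overshoot = 18.5 − (-10) = 28.5 dB.
Output overshoot = 28.5 − 9.5 = 19 dB.
Ratio = input overshoot / output overshoot = 28.5 / 19 = 1.5.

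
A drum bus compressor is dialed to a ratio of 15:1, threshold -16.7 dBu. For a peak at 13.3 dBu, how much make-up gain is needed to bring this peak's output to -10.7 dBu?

4 dB

Overshoot 30 dB → 30/15 = 2 dB after compression, so the compressed level is -16.7 + 2 = -14.7 dBu.
Make-up = target − compressed = -10.7 − (-14.7) = 4 dB.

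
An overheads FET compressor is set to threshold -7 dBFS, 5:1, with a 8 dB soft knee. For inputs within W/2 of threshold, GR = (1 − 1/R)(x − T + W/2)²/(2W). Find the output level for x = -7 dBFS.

x − T + W/2 = -7 − (-7) + 4 = 4.
GR = (1 − 1/5) × 4² / 16 = 0.8 × 16 / 16 = 0.8 dB.
Output = -7 − 0.8 = -7.8 dBFS.

-7.8 dBFS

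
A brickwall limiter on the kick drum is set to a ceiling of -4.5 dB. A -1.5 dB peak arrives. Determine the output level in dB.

-4.5 dB

A brickwall limiter is an ∞:1 compressor: any input above the ceiling is clamped to -4.5 dB.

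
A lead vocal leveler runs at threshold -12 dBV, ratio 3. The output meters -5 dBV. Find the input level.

9 dBV

The compressed level sits -5 − (-12) = 7 dB over threshold.
Before 3:1 compression the overshoot was 7 × 3 = 21 dB, so input = -12 + 21 = 9 dBV.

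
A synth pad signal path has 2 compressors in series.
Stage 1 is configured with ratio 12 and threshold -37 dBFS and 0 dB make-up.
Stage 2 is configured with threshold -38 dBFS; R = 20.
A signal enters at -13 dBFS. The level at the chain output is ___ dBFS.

-37.85 dBFS

Stage 1: -13 dBFS is 24 dB over -37 dBFS; at 12:1 that becomes 2 dB over, giving -35 dBFS.
Stage 2: -35 dBFS is 3 dB over -38 dBFS; at 20:1 that becomes 0.15 dB over, giving -37.85 dBFS.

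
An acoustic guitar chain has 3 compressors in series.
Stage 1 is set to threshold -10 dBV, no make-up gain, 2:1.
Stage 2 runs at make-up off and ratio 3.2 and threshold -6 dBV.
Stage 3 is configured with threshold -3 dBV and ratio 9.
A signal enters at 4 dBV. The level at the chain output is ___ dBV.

-5.0625 dBV

Stage 1: 14 dB above -10 dBV, reduced 2:1 to 7 dB above → -3 dBV.
Stage 2: 3 dB above -6 dBV, reduced 3.2:1 to 0.9375 dB above → -5.0625 dBV.
Stage 3: -5.0625 dBV is at or below the -3 dBV threshold — no compression; output -5.0625 dBV.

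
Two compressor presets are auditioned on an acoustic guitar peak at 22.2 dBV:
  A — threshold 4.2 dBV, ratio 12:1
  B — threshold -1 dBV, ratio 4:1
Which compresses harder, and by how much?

A: 18 dB over, compressed to 1.5 dB over, so 16.5 dB of GR.
B: 23.2 dB over, compressed to 5.8 dB over, so 17.4 dB of GR.
B reduces 0.9 dB more.

B, by 0.9 dB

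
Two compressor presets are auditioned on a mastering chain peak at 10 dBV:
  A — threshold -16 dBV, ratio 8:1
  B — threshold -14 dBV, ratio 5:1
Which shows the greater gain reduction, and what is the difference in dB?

A, by 3.55 dB

A: 26 dB over, compressed to 3.25 dB over, so 22.75 dB of GR.
B: 24 dB over, compressed to 4.8 dB over, so 19.2 dB of GR.
A applies 3.55 dB more gain reduction.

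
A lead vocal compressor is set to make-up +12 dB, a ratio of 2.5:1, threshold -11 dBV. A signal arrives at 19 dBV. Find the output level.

13 dBV

Overshoot: 19 − (-11) = 30 dB.
At 2.5:1 the overshoot is divided by 2.5, leaving 12 dB above threshold.
Output = -11 + 12 = 1 dBV; make-up adds 12 dB, giving 13 dBV.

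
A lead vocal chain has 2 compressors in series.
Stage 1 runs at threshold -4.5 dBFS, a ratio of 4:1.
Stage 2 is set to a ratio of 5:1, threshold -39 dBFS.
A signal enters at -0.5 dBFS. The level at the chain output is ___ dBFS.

Stage 1: -0.5 dBFS is 4 dB over -4.5 dBFS; at 4:1 that becomes 1 dB over, giving -3.5 dBFS.
Stage 2: -3.5 dBFS is 35.5 dB over -39 dBFS; at 5:1 that becomes 7.1 dB over, giving -31.9 dBFS.

-31.9 dBFS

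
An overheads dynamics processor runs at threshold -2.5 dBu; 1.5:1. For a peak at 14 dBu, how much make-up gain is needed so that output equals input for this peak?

Without make-up, output = threshold + overshoot/1.5 = -2.5 + 11 = 8.5 dBu.
Gap to target: 5.5 dB.

5.5 dB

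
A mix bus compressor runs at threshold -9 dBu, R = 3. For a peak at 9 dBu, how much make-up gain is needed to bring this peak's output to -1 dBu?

Overshoot 18 dB → 18/3 = 6 dB after compression, so the compressed level is -9 + 6 = -3 dBu.
Make-up = target − compressed = -1 − (-3) = 2 dB.

2 dB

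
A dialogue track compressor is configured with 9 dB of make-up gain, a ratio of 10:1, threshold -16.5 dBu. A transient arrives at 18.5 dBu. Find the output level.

-4 dBu

18.5 dBu sits 35 dB over threshold.
10:1 compression reduces that to 35/10 = 3.5 dB over.
That puts the output at -13 dBu; make-up adds 9 dB, giving -4 dBu.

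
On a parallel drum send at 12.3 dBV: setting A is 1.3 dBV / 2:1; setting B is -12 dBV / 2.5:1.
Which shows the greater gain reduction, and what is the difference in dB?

B, by 9.08 dB

A: GR = 11 − 11/2 = 5.5 dB.
B: GR = 24.3 − 24.3/2.5 = 14.58 dB.
B reduces 9.08 dB more.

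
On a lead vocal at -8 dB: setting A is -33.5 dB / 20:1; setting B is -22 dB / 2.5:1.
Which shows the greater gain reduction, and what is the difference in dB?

A: overshoot 25.5 dB → output overshoot 1.275 dB → GR 24.225 dB.
B: overshoot 14 dB → output overshoot 5.6 dB → GR 8.4 dB.
A reduces 15.825 dB more.

A, by 15.825 dB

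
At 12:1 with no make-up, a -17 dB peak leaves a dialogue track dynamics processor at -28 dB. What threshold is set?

-29 dB

Gain reduction = -17 − (-28) = 11 dB; output overshoot = GR / (R − 1) = 11 / 11 = 1 dB.
Threshold = output − output overshoot = -28 − 1 = -29 dB.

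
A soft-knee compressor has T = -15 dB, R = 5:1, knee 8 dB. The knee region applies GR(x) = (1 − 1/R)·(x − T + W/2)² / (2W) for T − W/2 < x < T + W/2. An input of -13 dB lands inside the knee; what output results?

-14.8 dB

x − T + W/2 = -13 − (-15) + 4 = 6.
GR = (1 − 1/5) × 6² / 16 = 0.8 × 36 / 16 = 1.8 dB.
Output = -13 − 1.8 = -14.8 dB.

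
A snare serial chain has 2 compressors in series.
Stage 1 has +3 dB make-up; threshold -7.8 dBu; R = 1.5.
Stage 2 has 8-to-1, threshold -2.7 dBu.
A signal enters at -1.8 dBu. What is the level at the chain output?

Stage 1: -1.8 dBu is 6 dB over -7.8 dBu; at 1.5:1 that becomes 4 dB over, giving -3.8 dBu; +3 dB make-up → -0.8 dBu.
Stage 2: -0.8 dBu is 1.9 dB over -2.7 dBu; at 8:1 that becomes 0.2375 dB over, giving -2.4625 dBu.

-2.4625 dBu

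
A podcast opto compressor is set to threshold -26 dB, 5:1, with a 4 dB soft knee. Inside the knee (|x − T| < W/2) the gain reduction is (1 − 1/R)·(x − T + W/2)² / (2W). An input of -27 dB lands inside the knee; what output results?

-27.1 dB

x − T + W/2 = -27 − (-26) + 2 = 1.
GR = (1 − 1/5) × 1² / 8 = 0.8 × 1 / 8 = 0.1 dB.
Output = -27 − 0.1 = -27.1 dB.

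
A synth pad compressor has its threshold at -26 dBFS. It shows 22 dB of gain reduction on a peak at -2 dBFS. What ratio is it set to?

12:1

Input overshoot = -2 − (-26) = 24 dB.
Output overshoot = 24 − 22 = 2 dB.
Ratio = input overshoot / output overshoot = 24 / 2 = 12.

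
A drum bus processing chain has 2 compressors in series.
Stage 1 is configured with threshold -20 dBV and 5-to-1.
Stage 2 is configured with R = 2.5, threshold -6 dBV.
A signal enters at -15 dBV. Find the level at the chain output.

-19 dBV

Stage 1: overshoot 5 dB → 5/5 = 1 dB → -19 dBV.
Stage 2: -19 dBV ≤ -6 dBV, so stage 2 doesn't engage; output -19 dBV.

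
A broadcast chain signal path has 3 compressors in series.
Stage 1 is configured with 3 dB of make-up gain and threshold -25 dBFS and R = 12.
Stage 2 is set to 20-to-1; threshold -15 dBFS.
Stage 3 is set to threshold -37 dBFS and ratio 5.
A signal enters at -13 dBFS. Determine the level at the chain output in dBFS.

-33.8 dBFS

Stage 1: 12 dB above -25 dBFS, reduced 12:1 to 1 dB above → -24 dBFS; +3 dB make-up → -21 dBFS.
Stage 2: -21 dBFS is at or below the -15 dBFS threshold — no compression; output -21 dBFS.
Stage 3: overshoot 16 dB → 16/5 = 3.2 dB → -33.8 dBFS.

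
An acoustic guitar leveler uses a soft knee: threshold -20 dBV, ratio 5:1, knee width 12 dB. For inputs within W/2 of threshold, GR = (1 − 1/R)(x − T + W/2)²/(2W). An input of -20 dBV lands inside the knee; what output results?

-21.2 dBV

x − T + W/2 = -20 − (-20) + 6 = 6.
GR = (1 − 1/5) × 6² / 24 = 0.8 × 36 / 24 = 1.2 dB.
Output = -20 − 1.2 = -21.2 dBV.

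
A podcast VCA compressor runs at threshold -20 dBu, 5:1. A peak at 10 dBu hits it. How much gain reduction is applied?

24 dB

10 dBu exceeds the threshold by 30 dB.
After 5:1 compression the overshoot becomes 30/5 = 6 dB.
GR = overshoot in − overshoot out = 30 − 6 = 24 dB.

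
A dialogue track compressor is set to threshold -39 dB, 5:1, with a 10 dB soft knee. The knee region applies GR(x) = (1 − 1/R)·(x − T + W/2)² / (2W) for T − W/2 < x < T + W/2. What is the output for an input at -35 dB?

-38.24 dB

x − T + W/2 = -35 − (-39) + 5 = 9.
GR = (1 − 1/5) × 9² / 20 = 0.8 × 81 / 20 = 3.24 dB.
Output = -35 − 3.24 = -38.24 dB.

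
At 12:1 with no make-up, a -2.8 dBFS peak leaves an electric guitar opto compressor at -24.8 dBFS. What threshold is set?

-26.8 dBFS

Gain reduction = -2.8 − (-24.8) = 22 dB; output overshoot = GR / (R − 1) = 22 / 11 = 2 dB.
Threshold = output − output overshoot = -24.8 − 2 = -26.8 dBFS.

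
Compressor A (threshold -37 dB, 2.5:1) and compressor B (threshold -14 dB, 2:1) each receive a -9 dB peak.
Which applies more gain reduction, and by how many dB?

A: 28 dB over, compressed to 11.2 dB over, so 16.8 dB of GR.
B: 5 dB over, compressed to 2.5 dB over, so 2.5 dB of GR.
Difference: 14.3 dB in favour of A.

A, by 14.3 dB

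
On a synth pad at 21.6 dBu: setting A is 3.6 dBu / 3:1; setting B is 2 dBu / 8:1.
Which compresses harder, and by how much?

B, by 5.15 dB

A: GR = 18 − 18/3 = 12 dB.
B: GR = 19.6 − 19.6/8 = 17.15 dB.
B applies 5.15 dB more gain reduction.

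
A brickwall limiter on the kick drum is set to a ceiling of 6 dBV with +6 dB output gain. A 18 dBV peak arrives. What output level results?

A brickwall limiter is an ∞:1 compressor: any input above the ceiling is clamped to 6 dBV.
Output gain then adds 6 dB: 6 + 6 = 12 dBV.

12 dBV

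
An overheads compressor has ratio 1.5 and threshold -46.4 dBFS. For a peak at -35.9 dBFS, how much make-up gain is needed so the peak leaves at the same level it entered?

3.5 dB

The peak compresses to -46.4 + 10.5/1.5 = -39.4 dBFS.
To reach -35.9 dBFS requires -35.9 − (-39.4) = 3.5 dB of make-up.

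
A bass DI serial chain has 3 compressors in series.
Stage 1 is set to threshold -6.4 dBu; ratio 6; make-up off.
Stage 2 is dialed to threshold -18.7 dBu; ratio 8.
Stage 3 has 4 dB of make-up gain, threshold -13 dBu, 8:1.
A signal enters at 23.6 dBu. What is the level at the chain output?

Stage 1: 30 dB above -6.4 dBu, reduced 6:1 to 5 dB above → -1.4 dBu.
Stage 2: 17.3 dB above -18.7 dBu, reduced 8:1 to 2.1625 dB above → -16.5375 dBu.
Stage 3: -16.5375 dBu ≤ -13 dBu, so stage 3 doesn't engage; make-up brings it to -12.5375 dBu.

-12.5375 dBu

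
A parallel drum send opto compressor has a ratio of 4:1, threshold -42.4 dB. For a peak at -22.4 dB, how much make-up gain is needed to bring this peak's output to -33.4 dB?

4 dB

Overshoot 20 dB → 20/4 = 5 dB after compression, so the compressed level is -42.4 + 5 = -37.4 dB.
Make-up = target − compressed = -33.4 − (-37.4) = 4 dB.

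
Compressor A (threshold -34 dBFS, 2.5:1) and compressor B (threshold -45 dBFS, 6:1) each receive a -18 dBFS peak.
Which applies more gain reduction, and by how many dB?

B, by 12.9 dB

A: overshoot 16 dB → output overshoot 6.4 dB → GR 9.6 dB.
B: overshoot 27 dB → output overshoot 4.5 dB → GR 22.5 dB.
Difference: 12.9 dB in favour of B.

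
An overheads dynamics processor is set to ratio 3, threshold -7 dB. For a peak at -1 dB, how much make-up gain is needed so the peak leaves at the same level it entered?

The peak compresses to -7 + 6/3 = -5 dB.
To reach -1 dB requires -1 − (-5) = 4 dB of make-up.

4 dB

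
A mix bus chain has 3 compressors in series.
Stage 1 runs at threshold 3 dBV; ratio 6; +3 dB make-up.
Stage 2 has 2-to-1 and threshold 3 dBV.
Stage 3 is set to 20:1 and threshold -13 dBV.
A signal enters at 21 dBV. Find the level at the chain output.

Stage 1: 21 dBV is 18 dB over 3 dBV; at 6:1 that becomes 3 dB over, giving 6 dBV; +3 dB make-up → 9 dBV.
Stage 2: 9 dBV is 6 dB over 3 dBV; at 2:1 that becomes 3 dB over, giving 6 dBV.
Stage 3: 19 dB above -13 dBV, reduced 20:1 to 0.95 dB above → -12.05 dBV.

-12.05 dBV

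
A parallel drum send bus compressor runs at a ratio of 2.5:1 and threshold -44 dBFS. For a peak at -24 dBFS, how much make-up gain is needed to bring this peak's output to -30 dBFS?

6 dB

Overshoot 20 dB → 20/2.5 = 8 dB after compression, so the compressed level is -44 + 8 = -36 dBFS.
Make-up = target − compressed = -30 − (-36) = 6 dB.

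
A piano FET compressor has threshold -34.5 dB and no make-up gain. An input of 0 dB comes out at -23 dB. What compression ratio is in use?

Input overshoot = 0 − (-34.5) = 34.5 dB; output overshoot = -23 − (-34.5) = 11.5 dB.
Ratio = 34.5 / 11.5 = 3.

3:1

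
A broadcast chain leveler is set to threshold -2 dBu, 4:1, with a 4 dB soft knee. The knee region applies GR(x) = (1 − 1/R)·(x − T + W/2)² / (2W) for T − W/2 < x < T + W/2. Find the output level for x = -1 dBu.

-1.84375 dBu

x − T + W/2 = -1 − (-2) + 2 = 3.
GR = (1 − 1/4) × 3² / 8 = 0.75 × 9 / 8 = 0.84375 dB.
Output = -1 − 0.84375 = -1.84375 dBu.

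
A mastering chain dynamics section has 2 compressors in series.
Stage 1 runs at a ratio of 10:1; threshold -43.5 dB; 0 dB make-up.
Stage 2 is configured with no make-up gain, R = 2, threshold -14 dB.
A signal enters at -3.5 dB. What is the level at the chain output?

Stage 1: overshoot 40 dB → 40/10 = 4 dB → -39.5 dB.
Stage 2: -39.5 dB ≤ -14 dB, so stage 2 doesn't engage; output -39.5 dB.

-39.5 dB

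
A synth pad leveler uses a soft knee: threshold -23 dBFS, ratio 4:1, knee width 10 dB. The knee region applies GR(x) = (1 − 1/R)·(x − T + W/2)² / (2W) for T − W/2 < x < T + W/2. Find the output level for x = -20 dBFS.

-22.4 dBFS

x − T + W/2 = -20 − (-23) + 5 = 8.
GR = (1 − 1/4) × 8² / 20 = 0.75 × 64 / 20 = 2.4 dB.
Output = -20 − 2.4 = -22.4 dBFS.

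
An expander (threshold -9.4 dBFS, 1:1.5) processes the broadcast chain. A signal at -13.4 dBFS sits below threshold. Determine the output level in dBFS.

-15.4 dBFS

The input is 4 dB below the -9.4 dBFS threshold.
A 1:1.5 expander multiplies undershoot by 1.5: 4 × 1.5 = 6 dB below threshold.
Output = -9.4 − 6 = -15.4 dBFS.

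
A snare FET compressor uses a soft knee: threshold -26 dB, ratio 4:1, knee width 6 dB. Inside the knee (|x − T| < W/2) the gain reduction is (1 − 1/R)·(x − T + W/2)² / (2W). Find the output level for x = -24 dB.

x − T + W/2 = -24 − (-26) + 3 = 5.
GR = (1 − 1/4) × 5² / 12 = 0.75 × 25 / 12 = 1.5625 dB.
Output = -24 − 1.5625 = -25.5625 dB.

-25.5625 dB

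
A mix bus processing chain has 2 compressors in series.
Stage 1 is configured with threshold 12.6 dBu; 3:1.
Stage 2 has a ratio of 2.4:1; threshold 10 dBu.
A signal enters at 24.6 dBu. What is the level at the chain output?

Stage 1: 24.6 dBu is 12 dB over 12.6 dBu; at 3:1 that becomes 4 dB over, giving 16.6 dBu.
Stage 2: 6.6 dB above 10 dBu, reduced 2.4:1 to 2.75 dB above → 12.75 dBu.

12.75 dBu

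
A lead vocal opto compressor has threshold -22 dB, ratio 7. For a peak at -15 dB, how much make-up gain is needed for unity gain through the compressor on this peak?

6 dB

Overshoot 7 dB → 7/7 = 1 dB after compression, so the compressed level is -22 + 1 = -21 dB.
Make-up = target − compressed = -15 − (-21) = 6 dB.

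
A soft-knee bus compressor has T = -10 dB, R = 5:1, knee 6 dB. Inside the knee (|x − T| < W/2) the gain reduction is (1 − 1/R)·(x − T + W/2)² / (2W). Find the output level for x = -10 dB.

-10.6 dB

x − T + W/2 = -10 − (-10) + 3 = 3.
GR = (1 − 1/5) × 3² / 12 = 0.8 × 9 / 12 = 0.6 dB.
Output = -10 − 0.6 = -10.6 dB.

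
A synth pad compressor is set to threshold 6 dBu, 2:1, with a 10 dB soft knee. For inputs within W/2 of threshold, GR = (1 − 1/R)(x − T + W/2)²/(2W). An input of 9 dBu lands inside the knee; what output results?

x − T + W/2 = 9 − 6 + 5 = 8.
GR = (1 − 1/2) × 8² / 20 = 0.5 × 64 / 20 = 1.6 dB.
Output = 9 − 1.6 = 7.4 dBu.

7.4 dBu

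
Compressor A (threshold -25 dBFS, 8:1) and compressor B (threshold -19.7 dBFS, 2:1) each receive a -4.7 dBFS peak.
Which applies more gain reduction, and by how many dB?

A: 20.3 dB over, compressed to 2.5375 dB over, so 17.7625 dB of GR.
B: 15 dB over, compressed to 7.5 dB over, so 7.5 dB of GR.
Difference: 10.2625 dB in favour of A.

A, by 10.2625 dB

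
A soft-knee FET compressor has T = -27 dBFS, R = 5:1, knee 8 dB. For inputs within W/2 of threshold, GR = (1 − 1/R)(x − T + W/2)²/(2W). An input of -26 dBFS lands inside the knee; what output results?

-27.25 dBFS

x − T + W/2 = -26 − (-27) + 4 = 5.
GR = (1 − 1/5) × 5² / 16 = 0.8 × 25 / 16 = 1.25 dB.
Output = -26 − 1.25 = -27.25 dBFS.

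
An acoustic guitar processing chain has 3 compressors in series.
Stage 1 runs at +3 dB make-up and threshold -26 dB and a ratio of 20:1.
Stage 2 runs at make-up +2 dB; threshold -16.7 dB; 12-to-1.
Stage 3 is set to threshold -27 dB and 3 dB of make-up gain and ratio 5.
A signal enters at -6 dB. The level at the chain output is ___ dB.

Stage 1: overshoot 20 dB → 20/20 = 1 dB → -25 dB; +3 dB make-up → -22 dB.
Stage 2: -22 dB ≤ -16.7 dB, so stage 2 doesn't engage; make-up brings it to -20 dB.
Stage 3: overshoot 7 dB → 7/5 = 1.4 dB → -25.6 dB; +3 dB make-up → -22.6 dB.

-22.6 dB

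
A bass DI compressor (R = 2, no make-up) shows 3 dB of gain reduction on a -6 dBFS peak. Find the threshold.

-12 dBFS

Gain reduction = -6 − (-9) = 3 dB; output overshoot = GR / (R − 1) = 3 / 1 = 3 dB.
Threshold = output − output overshoot = -9 − 3 = -12 dBFS.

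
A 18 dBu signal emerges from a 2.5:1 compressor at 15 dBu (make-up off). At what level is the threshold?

Let T be the threshold. Output overshoot = (input overshoot)/R, so 15 − T = (18 − T)/2.5.
2.5·(15 − T) = 18 − T → 1.5·T = 37.5 − 18 = 19.5.
T = 19.5/1.5 = 13 dBu.

13 dBu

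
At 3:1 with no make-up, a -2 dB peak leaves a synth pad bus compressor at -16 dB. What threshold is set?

-23 dB

Input is 21 dB above T (since output overshoot × R = input overshoot: (-16 − T)·3 = -2 − T gives T = -23 dB).
Check: -23 + (-2 − (-23))/3 = -23 + 7 = -16 dB. ✓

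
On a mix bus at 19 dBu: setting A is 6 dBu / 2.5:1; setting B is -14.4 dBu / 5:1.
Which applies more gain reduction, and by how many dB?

A: 13 dB over, compressed to 5.2 dB over, so 7.8 dB of GR.
B: 33.4 dB over, compressed to 6.68 dB over, so 26.72 dB of GR.
Difference: 18.92 dB in favour of B.

B, by 18.92 dB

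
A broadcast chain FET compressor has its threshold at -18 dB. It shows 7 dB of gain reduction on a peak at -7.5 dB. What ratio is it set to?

3:1

Input overshoot = -7.5 − (-18) = 10.5 dB.
Output overshoot = 10.5 − 7 = 3.5 dB.
Ratio = input overshoot / output overshoot = 10.5 / 3.5 = 3.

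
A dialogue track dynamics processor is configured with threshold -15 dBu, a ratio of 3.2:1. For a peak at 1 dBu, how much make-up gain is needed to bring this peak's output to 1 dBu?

11 dB

Without make-up, output = threshold + overshoot/3.2 = -15 + 5 = -10 dBu.
Gap to target: 11 dB.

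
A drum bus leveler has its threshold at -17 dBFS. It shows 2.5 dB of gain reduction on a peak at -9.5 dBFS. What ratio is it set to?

Input overshoot = -9.5 − (-17) = 7.5 dB.
Output overshoot = 7.5 − 2.5 = 5 dB.
Ratio = input overshoot / output overshoot = 7.5 / 5 = 1.5.

1.5:1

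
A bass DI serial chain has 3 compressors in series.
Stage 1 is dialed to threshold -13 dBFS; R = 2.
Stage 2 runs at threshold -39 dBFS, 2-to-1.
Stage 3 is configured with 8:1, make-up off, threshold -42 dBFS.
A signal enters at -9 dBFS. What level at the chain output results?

Stage 1: -9 dBFS is 4 dB over -13 dBFS; at 2:1 that becomes 2 dB over, giving -11 dBFS.
Stage 2: -11 dBFS is 28 dB over -39 dBFS; at 2:1 that becomes 14 dB over, giving -25 dBFS.
Stage 3: 17 dB above -42 dBFS, reduced 8:1 to 2.125 dB above → -39.875 dBFS.

-39.875 dBFS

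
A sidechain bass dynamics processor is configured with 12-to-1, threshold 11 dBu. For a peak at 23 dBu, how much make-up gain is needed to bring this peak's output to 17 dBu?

Without make-up, output = threshold + overshoot/12 = 11 + 1 = 12 dBu.
Gap to target: 5 dB.

5 dB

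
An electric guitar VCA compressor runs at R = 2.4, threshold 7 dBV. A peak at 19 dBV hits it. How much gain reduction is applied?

The signal is 12 dB above threshold.
At 2.4:1, output sits 12/2.4 = 5 dB above threshold.
Gain reduction = 12 − 5 = 7 dB.

7 dB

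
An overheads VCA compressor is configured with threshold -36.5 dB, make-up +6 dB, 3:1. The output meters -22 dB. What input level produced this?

Before make-up, the level was -22 − 6 = -28 dB.
Post-compression overshoot = -28 − (-36.5) = 8.5 dB.
Undo the ratio: input overshoot = 8.5 × 3 = 25.5 dB, giving input = -11 dB.

-11 dB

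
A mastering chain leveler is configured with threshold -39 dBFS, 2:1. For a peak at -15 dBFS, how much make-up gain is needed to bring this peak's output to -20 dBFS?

Without make-up, output = threshold + overshoot/2 = -39 + 12 = -27 dBFS.
Gap to target: 7 dB.

7 dB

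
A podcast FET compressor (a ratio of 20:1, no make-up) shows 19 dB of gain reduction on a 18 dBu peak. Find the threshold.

Gain reduction = 18 − (-1) = 19 dB; output overshoot = GR / (R − 1) = 19 / 19 = 1 dB.
Threshold = output − output overshoot = -1 − 1 = -2 dBu.

-2 dBu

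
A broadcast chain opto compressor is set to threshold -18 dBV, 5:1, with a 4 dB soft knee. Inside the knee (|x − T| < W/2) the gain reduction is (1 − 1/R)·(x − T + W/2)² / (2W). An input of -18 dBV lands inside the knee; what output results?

-18.4 dBV

x − T + W/2 = -18 − (-18) + 2 = 2.
GR = (1 − 1/5) × 2² / 8 = 0.8 × 4 / 8 = 0.4 dB.
Output = -18 − 0.4 = -18.4 dBV.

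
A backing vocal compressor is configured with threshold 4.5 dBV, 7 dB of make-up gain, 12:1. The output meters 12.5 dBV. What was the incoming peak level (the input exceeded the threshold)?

Stripping the +7 dB make-up gives 5.5 dBV at the gain stage.
The compressed level sits 5.5 − 4.5 = 1 dB over threshold.
Input overshoot = R × output overshoot = 12 dB → input = 4.5 + 12 = 16.5 dBV.

16.5 dBV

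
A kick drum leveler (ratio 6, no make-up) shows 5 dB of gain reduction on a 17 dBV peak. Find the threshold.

Input is 6 dB above T (since output overshoot × R = input overshoot: (12 − T)·6 = 17 − T gives T = 11 dBV).
Check: 11 + (17 − 11)/6 = 11 + 1 = 12 dBV. ✓

11 dBV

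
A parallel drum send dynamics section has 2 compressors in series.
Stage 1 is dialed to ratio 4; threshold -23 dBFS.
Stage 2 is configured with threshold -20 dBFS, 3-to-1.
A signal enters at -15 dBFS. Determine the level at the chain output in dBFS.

-21 dBFS

Stage 1: overshoot 8 dB → 8/4 = 2 dB → -21 dBFS.
Stage 2: -21 dBFS ≤ -20 dBFS, so stage 2 doesn't engage; output -21 dBFS.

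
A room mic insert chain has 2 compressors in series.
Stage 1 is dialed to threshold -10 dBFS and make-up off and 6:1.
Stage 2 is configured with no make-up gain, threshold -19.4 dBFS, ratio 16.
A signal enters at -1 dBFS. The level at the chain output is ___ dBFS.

-18.71875 dBFS

Stage 1: 9 dB above -10 dBFS, reduced 6:1 to 1.5 dB above → -8.5 dBFS.
Stage 2: 10.9 dB above -19.4 dBFS, reduced 16:1 to 0.68125 dB above → -18.71875 dBFS.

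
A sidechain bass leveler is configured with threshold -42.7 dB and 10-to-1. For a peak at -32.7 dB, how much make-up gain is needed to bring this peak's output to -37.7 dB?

The peak compresses to -42.7 + 10/10 = -41.7 dB.
To reach -37.7 dB requires -37.7 − (-41.7) = 4 dB of make-up.

4 dB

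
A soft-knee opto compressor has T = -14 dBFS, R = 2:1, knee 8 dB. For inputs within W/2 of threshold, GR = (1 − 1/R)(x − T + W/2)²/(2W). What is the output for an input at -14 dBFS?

-14.5 dBFS

x − T + W/2 = -14 − (-14) + 4 = 4.
GR = (1 − 1/2) × 4² / 16 = 0.5 × 16 / 16 = 0.5 dB.
Output = -14 − 0.5 = -14.5 dBFS.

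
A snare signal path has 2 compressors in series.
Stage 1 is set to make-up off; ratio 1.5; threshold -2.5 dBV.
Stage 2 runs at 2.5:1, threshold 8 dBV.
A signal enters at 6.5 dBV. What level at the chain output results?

3.5 dBV

Stage 1: overshoot 9 dB → 9/1.5 = 6 dB → 3.5 dBV.
Stage 2: below threshold (3.5 ≤ 8); passes unchanged; output 3.5 dBV.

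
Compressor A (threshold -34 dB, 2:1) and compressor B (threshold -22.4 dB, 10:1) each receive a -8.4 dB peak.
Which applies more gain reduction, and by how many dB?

A, by 0.2 dB

A: overshoot 25.6 dB → output overshoot 12.8 dB → GR 12.8 dB.
B: overshoot 14 dB → output overshoot 1.4 dB → GR 12.6 dB.
Difference: 0.2 dB in favour of A.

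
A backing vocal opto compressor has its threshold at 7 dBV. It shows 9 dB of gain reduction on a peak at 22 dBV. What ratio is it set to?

Input overshoot = 22 − 7 = 15 dB.
Output overshoot = 15 − 9 = 6 dB.
Ratio = input overshoot / output overshoot = 15 / 6 = 2.5.

2.5:1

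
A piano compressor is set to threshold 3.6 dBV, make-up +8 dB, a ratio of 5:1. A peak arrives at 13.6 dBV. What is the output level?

13.6 dBV

Overshoot: 13.6 − 3.6 = 10 dB.
5:1 compression reduces that to 10/5 = 2 dB over.
Output = 3.6 + 2 = 5.6 dBV; make-up adds 8 dB, giving 13.6 dBV.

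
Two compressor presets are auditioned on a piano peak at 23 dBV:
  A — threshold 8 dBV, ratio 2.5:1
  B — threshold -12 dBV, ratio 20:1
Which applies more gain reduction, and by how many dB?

A: GR = 15 − 15/2.5 = 9 dB.
B: GR = 35 − 35/20 = 33.25 dB.
B applies 24.25 dB more gain reduction.

B, by 24.25 dB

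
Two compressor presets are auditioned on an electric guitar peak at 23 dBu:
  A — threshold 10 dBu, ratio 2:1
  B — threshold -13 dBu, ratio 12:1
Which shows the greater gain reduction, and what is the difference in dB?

B, by 26.5 dB

A: overshoot 13 dB → output overshoot 6.5 dB → GR 6.5 dB.
B: overshoot 36 dB → output overshoot 3 dB → GR 33 dB.
B applies 26.5 dB more gain reduction.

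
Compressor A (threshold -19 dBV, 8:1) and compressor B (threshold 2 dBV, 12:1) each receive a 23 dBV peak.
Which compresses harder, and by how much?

A: 42 dB over, compressed to 5.25 dB over, so 36.75 dB of GR.
B: 21 dB over, compressed to 1.75 dB over, so 19.25 dB of GR.
A reduces 17.5 dB more.

A, by 17.5 dB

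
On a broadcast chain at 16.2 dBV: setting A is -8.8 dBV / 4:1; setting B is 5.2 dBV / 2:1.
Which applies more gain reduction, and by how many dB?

A: GR = 25 − 25/4 = 18.75 dB.
B: GR = 11 − 11/2 = 5.5 dB.
A applies 13.25 dB more gain reduction.

A, by 13.25 dB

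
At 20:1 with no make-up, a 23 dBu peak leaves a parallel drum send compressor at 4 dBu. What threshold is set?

3 dBu

Input is 20 dB above T (since output overshoot × R = input overshoot: (4 − T)·20 = 23 − T gives T = 3 dBu).
Check: 3 + (23 − 3)/20 = 3 + 1 = 4 dBu. ✓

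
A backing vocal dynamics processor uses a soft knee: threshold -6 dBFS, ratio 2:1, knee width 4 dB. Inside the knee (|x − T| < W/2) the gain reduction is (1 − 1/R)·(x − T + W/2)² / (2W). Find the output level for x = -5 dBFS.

-5.5625 dBFS

x − T + W/2 = -5 − (-6) + 2 = 3.
GR = (1 − 1/2) × 3² / 8 = 0.5 × 9 / 8 = 0.5625 dB.
Output = -5 − 0.5625 = -5.5625 dBFS.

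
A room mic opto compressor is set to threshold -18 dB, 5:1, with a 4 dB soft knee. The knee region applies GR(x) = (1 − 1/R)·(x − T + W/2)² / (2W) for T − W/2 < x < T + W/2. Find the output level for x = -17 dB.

x − T + W/2 = -17 − (-18) + 2 = 3.
GR = (1 − 1/5) × 3² / 8 = 0.8 × 9 / 8 = 0.9 dB.
Output = -17 − 0.9 = -17.9 dB.

-17.9 dB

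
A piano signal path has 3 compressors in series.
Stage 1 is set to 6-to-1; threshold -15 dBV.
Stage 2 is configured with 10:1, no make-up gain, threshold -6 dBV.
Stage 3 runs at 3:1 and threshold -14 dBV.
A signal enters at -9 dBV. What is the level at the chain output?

-14 dBV

Stage 1: 6 dB above -15 dBV, reduced 6:1 to 1 dB above → -14 dBV.
Stage 2: -14 dBV ≤ -6 dBV, so stage 2 doesn't engage; output -14 dBV.
Stage 3: -14 dBV ≤ -14 dBV, so stage 3 doesn't engage; output -14 dBV.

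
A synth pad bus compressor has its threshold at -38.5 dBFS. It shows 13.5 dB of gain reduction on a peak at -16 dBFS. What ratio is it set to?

2.5:1

Input overshoot = -16 − (-38.5) = 22.5 dB.
Output overshoot = 22.5 − 13.5 = 9 dB.
Ratio = input overshoot / output overshoot = 22.5 / 9 = 2.5.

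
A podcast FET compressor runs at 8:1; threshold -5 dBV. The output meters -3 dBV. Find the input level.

Post-compression overshoot = -3 − (-5) = 2 dB.
Input overshoot = R × output overshoot = 16 dB → input = -5 + 16 = 11 dBV.

11 dBV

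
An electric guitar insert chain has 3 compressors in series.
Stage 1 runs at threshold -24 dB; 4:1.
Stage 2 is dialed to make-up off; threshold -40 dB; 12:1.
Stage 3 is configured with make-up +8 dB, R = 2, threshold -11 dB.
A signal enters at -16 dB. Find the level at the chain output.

Stage 1: 8 dB above -24 dB, reduced 4:1 to 2 dB above → -22 dB.
Stage 2: overshoot 18 dB → 18/12 = 1.5 dB → -38.5 dB.
Stage 3: -38.5 dB ≤ -11 dB, so stage 3 doesn't engage; make-up brings it to -30.5 dB.

-30.5 dB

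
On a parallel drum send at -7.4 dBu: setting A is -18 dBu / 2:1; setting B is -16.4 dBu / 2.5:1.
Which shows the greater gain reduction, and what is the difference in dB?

B, by 0.1 dB

A: overshoot 10.6 dB → output overshoot 5.3 dB → GR 5.3 dB.
B: overshoot 9 dB → output overshoot 3.6 dB → GR 5.4 dB.
B applies 0.1 dB more gain reduction.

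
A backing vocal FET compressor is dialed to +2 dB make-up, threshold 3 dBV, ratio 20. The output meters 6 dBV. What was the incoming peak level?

23 dBV

Before make-up, the level was 6 − 2 = 4 dBV.
The compressed level sits 4 − 3 = 1 dB over threshold.
Before 20:1 compression the overshoot was 1 × 20 = 20 dB, so input = 3 + 20 = 23 dBV.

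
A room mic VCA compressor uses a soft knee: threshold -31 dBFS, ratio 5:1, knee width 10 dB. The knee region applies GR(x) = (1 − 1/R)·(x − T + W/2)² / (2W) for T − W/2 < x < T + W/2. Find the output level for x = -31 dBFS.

-32 dBFS

x − T + W/2 = -31 − (-31) + 5 = 5.
GR = (1 − 1/5) × 5² / 20 = 0.8 × 25 / 20 = 1 dB.
Output = -31 − 1 = -32 dBFS.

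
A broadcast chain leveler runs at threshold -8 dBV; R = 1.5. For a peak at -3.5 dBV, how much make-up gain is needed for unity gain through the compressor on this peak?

The peak compresses to -8 + 4.5/1.5 = -5 dBV.
To reach -3.5 dBV requires -3.5 − (-5) = 1.5 dB of make-up.

1.5 dB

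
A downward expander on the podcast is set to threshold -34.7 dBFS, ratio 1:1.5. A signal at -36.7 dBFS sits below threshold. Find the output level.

The input is 2 dB below the -34.7 dBFS threshold.
A 1:1.5 expander multiplies undershoot by 1.5: 2 × 1.5 = 3 dB below threshold.
Output = -34.7 − 3 = -37.7 dBFS.

-37.7 dBFS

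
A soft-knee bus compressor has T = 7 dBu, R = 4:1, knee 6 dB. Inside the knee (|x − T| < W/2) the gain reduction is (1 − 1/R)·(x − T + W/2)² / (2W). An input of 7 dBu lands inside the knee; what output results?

x − T + W/2 = 7 − 7 + 3 = 3.
GR = (1 − 1/4) × 3² / 12 = 0.75 × 9 / 12 = 0.5625 dB.
Output = 7 − 0.5625 = 6.4375 dBu.

6.4375 dBu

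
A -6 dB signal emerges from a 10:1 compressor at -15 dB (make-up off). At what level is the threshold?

Gain reduction = -6 − (-15) = 9 dB; output overshoot = GR / (R − 1) = 9 / 9 = 1 dB.
Threshold = output − output overshoot = -15 − 1 = -16 dB.

-16 dB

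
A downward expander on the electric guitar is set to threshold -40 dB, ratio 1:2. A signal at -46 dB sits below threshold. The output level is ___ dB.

-52 dB

Undershoot = (-40) − (-46) = 6 dB.
At 1:2, that expands to 12 dB under threshold.
Output = -40 − 12 = -52 dB.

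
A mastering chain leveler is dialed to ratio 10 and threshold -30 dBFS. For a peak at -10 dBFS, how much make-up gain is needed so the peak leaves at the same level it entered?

18 dB

Without make-up, output = threshold + overshoot/10 = -30 + 2 = -28 dBFS.
Gap to target: 18 dB.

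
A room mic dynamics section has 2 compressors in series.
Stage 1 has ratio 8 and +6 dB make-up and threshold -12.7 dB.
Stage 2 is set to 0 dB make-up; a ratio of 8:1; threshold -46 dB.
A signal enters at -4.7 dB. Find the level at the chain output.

-40.9625 dB

Stage 1: overshoot 8 dB → 8/8 = 1 dB → -11.7 dB; +6 dB make-up → -5.7 dB.
Stage 2: -5.7 dB is 40.3 dB over -46 dB; at 8:1 that becomes 5.0375 dB over, giving -40.9625 dB.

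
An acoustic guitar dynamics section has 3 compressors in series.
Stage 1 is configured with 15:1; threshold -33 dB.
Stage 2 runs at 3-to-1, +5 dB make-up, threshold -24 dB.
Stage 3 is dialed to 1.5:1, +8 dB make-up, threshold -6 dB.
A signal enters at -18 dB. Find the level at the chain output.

-19 dB

Stage 1: -18 dB is 15 dB over -33 dB; at 15:1 that becomes 1 dB over, giving -32 dB.
Stage 2: -32 dB ≤ -24 dB, so stage 2 doesn't engage; make-up brings it to -27 dB.
Stage 3: -27 dB ≤ -6 dB, so stage 3 doesn't engage; make-up brings it to -19 dB.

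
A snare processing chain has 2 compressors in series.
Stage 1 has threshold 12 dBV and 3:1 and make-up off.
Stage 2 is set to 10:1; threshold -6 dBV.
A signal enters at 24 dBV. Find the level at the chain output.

-3.8 dBV

Stage 1: overshoot 12 dB → 12/3 = 4 dB → 16 dBV.
Stage 2: 22 dB above -6 dBV, reduced 10:1 to 2.2 dB above → -3.8 dBV.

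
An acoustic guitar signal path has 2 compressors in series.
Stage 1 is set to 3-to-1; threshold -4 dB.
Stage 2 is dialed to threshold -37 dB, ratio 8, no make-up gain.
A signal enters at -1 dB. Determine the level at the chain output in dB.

Stage 1: 3 dB above -4 dB, reduced 3:1 to 1 dB above → -3 dB.
Stage 2: -3 dB is 34 dB over -37 dB; at 8:1 that becomes 4.25 dB over, giving -32.75 dB.

-32.75 dB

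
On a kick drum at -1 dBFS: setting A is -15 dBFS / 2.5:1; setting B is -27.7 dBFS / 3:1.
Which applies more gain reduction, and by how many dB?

A: GR = 14 − 14/2.5 = 8.4 dB.
B: GR = 26.7 − 26.7/3 = 17.8 dB.
B applies 9.4 dB more gain reduction.

B, by 9.4 dB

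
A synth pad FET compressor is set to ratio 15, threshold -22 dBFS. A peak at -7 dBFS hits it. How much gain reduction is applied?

14 dB

The signal is 15 dB above threshold.
At 15:1, output sits 15/15 = 1 dB above threshold.
GR = overshoot in − overshoot out = 15 − 1 = 14 dB.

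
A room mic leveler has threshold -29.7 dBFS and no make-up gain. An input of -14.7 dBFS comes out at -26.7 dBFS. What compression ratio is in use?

Input overshoot = -14.7 − (-29.7) = 15 dB; output overshoot = -26.7 − (-29.7) = 3 dB.
Ratio = 15 / 3 = 5.

5:1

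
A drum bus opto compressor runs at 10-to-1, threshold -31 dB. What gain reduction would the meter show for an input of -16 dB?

13.5 dB

Overshoot = -16 − (-31) = 15 dB.
A 10:1 ratio leaves 1.5 dB of that excess.
Gain reduction = 15 − 1.5 = 13.5 dB.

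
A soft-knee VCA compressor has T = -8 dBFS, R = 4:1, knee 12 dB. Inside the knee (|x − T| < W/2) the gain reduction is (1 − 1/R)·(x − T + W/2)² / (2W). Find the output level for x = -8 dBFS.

-9.125 dBFS

x − T + W/2 = -8 − (-8) + 6 = 6.
GR = (1 − 1/4) × 6² / 24 = 0.75 × 36 / 24 = 1.125 dB.
Output = -8 − 1.125 = -9.125 dBFS.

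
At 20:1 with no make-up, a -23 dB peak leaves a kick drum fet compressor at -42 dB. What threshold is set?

Gain reduction = -23 − (-42) = 19 dB; output overshoot = GR / (R − 1) = 19 / 19 = 1 dB.
Threshold = output − output overshoot = -42 − 1 = -43 dB.

-43 dB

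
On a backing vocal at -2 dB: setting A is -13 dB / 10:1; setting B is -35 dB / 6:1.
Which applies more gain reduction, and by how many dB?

A: overshoot 11 dB → output overshoot 1.1 dB → GR 9.9 dB.
B: overshoot 33 dB → output overshoot 5.5 dB → GR 27.5 dB.
B reduces 17.6 dB more.

B, by 17.6 dB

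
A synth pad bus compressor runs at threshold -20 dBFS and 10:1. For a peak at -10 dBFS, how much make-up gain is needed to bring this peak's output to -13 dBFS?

6 dB

Overshoot 10 dB → 10/10 = 1 dB after compression, so the compressed level is -20 + 1 = -19 dBFS.
Make-up = target − compressed = -13 − (-19) = 6 dB.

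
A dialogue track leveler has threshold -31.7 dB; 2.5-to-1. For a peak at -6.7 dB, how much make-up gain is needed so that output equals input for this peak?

Overshoot 25 dB → 25/2.5 = 10 dB after compression, so the compressed level is -31.7 + 10 = -21.7 dB.
Make-up = target − compressed = -6.7 − (-21.7) = 15 dB.

15 dB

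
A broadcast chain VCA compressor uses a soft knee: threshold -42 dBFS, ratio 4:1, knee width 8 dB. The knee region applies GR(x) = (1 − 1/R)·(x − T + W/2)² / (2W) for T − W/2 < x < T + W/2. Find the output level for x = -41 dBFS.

x − T + W/2 = -41 − (-42) + 4 = 5.
GR = (1 − 1/4) × 5² / 16 = 0.75 × 25 / 16 = 1.171875 dB.
Output = -41 − 1.171875 = -42.171875 dBFS.

-42.171875 dBFS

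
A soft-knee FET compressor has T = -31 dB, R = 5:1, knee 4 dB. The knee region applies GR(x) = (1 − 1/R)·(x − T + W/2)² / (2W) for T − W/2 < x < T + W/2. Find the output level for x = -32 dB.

x − T + W/2 = -32 − (-31) + 2 = 1.
GR = (1 − 1/5) × 1² / 8 = 0.8 × 1 / 8 = 0.1 dB.
Output = -32 − 0.1 = -32.1 dB.

-32.1 dB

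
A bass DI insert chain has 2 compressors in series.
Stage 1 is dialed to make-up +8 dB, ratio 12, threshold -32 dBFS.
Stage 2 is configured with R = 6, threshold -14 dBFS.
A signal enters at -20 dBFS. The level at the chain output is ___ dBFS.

-23 dBFS

Stage 1: -20 dBFS is 12 dB over -32 dBFS; at 12:1 that becomes 1 dB over, giving -31 dBFS; +8 dB make-up → -23 dBFS.
Stage 2: below threshold (-23 ≤ -14); passes unchanged; output -23 dBFS.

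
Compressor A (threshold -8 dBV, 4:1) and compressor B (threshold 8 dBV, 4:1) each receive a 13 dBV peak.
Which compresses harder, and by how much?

A: 21 dB over, compressed to 5.25 dB over, so 15.75 dB of GR.
B: 5 dB over, compressed to 1.25 dB over, so 3.75 dB of GR.
A reduces 12 dB more.

A, by 12 dB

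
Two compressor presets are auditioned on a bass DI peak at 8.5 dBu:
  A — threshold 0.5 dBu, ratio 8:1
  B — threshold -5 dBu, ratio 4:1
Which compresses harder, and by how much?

B, by 3.125 dB

A: GR = 8 − 8/8 = 7 dB.
B: GR = 13.5 − 13.5/4 = 10.125 dB.
B applies 3.125 dB more gain reduction.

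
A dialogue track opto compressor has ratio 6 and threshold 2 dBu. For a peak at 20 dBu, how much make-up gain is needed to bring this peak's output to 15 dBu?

10 dB

Without make-up, output = threshold + overshoot/6 = 2 + 3 = 5 dBu.
Gap to target: 10 dB.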